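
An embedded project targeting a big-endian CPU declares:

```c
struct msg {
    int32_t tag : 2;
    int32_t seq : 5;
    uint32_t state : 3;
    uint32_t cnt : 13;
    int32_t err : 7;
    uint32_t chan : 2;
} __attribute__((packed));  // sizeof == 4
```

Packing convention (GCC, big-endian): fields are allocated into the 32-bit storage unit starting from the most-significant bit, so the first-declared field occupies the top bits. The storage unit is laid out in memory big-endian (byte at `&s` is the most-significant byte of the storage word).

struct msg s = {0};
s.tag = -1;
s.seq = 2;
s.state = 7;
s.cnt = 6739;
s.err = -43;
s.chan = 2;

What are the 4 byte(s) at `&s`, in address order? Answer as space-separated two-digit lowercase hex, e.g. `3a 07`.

c5 f4 a7 56

[30+:2] tag=-1 & 0x3 = 0x3; word=0xc0000000
[25+:5] seq=2 & 0x1f = 0x2; word=0xc4000000
[22+:3] state=7 & 0x7 = 0x7; word=0xc5c00000
[9+:13] cnt=6739 & 0x1fff = 0x1a53; word=0xc5f4a600
[2+:7] err=-43 & 0x7f = 0x55; word=0xc5f4a754
[0+:2] chan=2 & 0x3 = 0x2; word=0xc5f4a756
word = 0xc5f4a756 → big-endian bytes:
  [0]=0xc5  [1]=0xf4  [2]=0xa7  [3]=0x56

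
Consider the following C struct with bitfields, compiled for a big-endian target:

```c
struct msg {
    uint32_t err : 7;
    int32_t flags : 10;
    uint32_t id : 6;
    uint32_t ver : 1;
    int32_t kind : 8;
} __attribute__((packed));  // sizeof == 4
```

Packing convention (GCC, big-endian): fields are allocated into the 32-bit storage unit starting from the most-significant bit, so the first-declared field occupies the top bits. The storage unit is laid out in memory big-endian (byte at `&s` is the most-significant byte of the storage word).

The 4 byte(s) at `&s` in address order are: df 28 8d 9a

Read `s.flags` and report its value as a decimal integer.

[0]=0xdf [1]=0x28 [2]=0x8d [3]=0x9a (big-endian) → word 0xdf288d9a
err [25+:7] = (word>>25) & 0x7f = 111
flags [15+:10] = (word>>15) & 0x3ff = 593  ←
id [9+:6] = (word>>9) & 0x3f = 6
ver [8+:1] = (word>>8) & 0x1 = 1
kind [0+:8] = (word>>0) & 0xff = 154
flags signed 10b, MSB=1: 593 - 1024 = -431

-431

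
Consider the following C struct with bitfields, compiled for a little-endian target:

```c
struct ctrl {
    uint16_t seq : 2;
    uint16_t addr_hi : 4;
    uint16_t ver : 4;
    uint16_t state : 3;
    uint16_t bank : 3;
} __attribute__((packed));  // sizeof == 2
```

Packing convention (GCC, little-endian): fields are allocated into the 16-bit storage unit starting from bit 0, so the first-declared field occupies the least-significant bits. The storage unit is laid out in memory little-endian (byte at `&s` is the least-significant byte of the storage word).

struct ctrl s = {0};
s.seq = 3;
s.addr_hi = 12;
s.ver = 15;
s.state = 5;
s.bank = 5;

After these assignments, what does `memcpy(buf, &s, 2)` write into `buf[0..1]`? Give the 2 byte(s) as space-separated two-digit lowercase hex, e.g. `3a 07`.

[0+:2] seq=3 & 0x3 = 0x3; word=0x0003
[2+:4] addr_hi=12 & 0xf = 0xc; word=0x0033
[6+:4] ver=15 & 0xf = 0xf; word=0x03f3
[10+:3] state=5 & 0x7 = 0x5; word=0x17f3
[13+:3] bank=5 & 0x7 = 0x5; word=0xb7f3
word = 0xb7f3 → little-endian bytes:
  [0]=0xf3  [1]=0xb7

f3 b7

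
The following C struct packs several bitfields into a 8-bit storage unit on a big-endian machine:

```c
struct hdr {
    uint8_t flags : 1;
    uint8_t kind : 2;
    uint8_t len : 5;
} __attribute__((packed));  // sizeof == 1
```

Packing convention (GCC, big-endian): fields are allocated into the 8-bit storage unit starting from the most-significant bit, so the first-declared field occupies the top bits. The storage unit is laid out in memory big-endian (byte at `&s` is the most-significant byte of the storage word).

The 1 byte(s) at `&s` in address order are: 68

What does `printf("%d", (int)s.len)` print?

8

[0]=0x68 (big-endian) → word 0x68
flags:1 @ bit 7 → (0x68>>7)&0x1 = 0x0
kind:2 @ bit 5 → (0x68>>5)&0x3 = 0x3
len:5 @ bit 0 → (0x68>>0)&0x1f = 0x8  ←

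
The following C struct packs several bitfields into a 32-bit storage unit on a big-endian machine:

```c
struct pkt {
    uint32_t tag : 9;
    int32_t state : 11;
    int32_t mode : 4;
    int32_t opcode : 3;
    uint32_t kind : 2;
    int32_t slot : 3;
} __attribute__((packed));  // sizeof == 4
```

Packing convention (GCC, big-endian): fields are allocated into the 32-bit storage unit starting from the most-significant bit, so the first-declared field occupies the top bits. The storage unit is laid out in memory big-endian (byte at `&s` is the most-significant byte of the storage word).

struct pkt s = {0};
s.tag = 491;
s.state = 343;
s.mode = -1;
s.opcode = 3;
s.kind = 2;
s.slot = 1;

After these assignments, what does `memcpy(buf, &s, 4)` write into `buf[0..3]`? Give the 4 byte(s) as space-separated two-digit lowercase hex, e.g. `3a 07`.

[23+:9] tag=491 & 0x1ff = 0x1eb; word=0xf5800000
[12+:11] state=343 & 0x7ff = 0x157; word=0xf5957000
[8+:4] mode=-1 & 0xf = 0xf; word=0xf5957f00
[5+:3] opcode=3 & 0x7 = 0x3; word=0xf5957f60
[3+:2] kind=2 & 0x3 = 0x2; word=0xf5957f70
[0+:3] slot=1 & 0x7 = 0x1; word=0xf5957f71
word = 0xf5957f71 → big-endian bytes:
  [0]=0xf5  [1]=0x95  [2]=0x7f  [3]=0x71

f5 95 7f 71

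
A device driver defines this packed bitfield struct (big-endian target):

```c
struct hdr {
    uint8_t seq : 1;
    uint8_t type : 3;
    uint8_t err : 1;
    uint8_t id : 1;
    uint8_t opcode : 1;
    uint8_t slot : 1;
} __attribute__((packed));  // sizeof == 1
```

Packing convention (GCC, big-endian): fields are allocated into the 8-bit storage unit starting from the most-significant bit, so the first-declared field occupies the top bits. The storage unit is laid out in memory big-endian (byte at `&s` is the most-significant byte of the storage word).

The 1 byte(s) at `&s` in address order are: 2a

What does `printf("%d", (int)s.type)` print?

[0]=0x2a (big-endian) → word 0x2a
seq:1 @ bit 7 → (0x2a>>7)&0x1 = 0x0
type:3 @ bit 4 → (0x2a>>4)&0x7 = 0x2  ←
err:1 @ bit 3 → (0x2a>>3)&0x1 = 0x1
id:1 @ bit 2 → (0x2a>>2)&0x1 = 0x0
opcode:1 @ bit 1 → (0x2a>>1)&0x1 = 0x1
slot:1 @ bit 0 → (0x2a>>0)&0x1 = 0x0

2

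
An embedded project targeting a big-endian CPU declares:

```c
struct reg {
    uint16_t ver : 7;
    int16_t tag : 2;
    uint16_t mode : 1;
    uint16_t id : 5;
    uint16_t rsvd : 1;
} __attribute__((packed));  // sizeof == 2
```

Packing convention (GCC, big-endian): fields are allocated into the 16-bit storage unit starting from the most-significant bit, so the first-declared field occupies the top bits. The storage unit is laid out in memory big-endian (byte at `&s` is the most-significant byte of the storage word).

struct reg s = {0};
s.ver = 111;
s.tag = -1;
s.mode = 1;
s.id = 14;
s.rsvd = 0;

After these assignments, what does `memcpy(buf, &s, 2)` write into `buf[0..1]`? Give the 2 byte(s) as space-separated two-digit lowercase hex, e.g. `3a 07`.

ver:7 = 111 → 0x6f << 9 → word 0xde00
tag:2 = -1 → 0x3 << 7 → word 0xdf80
mode:1 = 1 → 0x1 << 6 → word 0xdfc0
id:5 = 14 → 0xe << 1 → word 0xdfdc
rsvd:1 = 0 → 0x0 << 0 → word 0xdfdc
word = 0xdfdc → big-endian bytes:
  [0]=0xdf  [1]=0xdc

df dc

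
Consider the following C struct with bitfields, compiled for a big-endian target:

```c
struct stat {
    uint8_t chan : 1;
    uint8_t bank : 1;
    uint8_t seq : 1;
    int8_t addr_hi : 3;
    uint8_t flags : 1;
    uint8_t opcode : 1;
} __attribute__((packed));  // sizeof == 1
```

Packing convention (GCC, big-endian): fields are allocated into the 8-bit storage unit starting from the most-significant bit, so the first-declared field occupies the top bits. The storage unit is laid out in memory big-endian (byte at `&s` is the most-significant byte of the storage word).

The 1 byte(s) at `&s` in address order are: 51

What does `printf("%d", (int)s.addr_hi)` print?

[0]=0x51 (big-endian) → word 0x51
chan [7+:1] = (word>>7) & 0x1 = 0
bank [6+:1] = (word>>6) & 0x1 = 1
seq [5+:1] = (word>>5) & 0x1 = 0
addr_hi [2+:3] = (word>>2) & 0x7 = 4  ←
flags [1+:1] = (word>>1) & 0x1 = 0
opcode [0+:1] = (word>>0) & 0x1 = 1
addr_hi signed 3b, MSB=1: 4 - 8 = -4

-4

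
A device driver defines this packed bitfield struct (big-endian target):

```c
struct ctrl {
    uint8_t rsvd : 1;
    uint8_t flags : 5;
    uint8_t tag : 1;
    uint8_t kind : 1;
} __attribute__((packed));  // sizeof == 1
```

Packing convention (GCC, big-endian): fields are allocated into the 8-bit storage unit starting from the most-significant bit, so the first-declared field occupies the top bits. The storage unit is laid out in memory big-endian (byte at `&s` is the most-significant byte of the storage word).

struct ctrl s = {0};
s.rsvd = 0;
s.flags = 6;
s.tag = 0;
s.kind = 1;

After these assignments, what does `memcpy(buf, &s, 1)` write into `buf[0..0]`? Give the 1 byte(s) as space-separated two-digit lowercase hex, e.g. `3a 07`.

19

[7+:1] rsvd=0 & 0x1 = 0x0; word=0x00
[2+:5] flags=6 & 0x1f = 0x6; word=0x18
[1+:1] tag=0 & 0x1 = 0x0; word=0x18
[0+:1] kind=1 & 0x1 = 0x1; word=0x19
word = 0x19 → big-endian bytes:
  [0]=0x19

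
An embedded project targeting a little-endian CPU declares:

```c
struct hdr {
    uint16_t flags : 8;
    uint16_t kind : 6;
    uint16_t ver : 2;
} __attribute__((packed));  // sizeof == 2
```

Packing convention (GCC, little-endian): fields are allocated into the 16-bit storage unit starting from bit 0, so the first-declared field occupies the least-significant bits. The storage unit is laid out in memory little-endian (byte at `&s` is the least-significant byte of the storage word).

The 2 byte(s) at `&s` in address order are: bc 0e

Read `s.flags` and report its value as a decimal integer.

[0]=0xbc [1]=0x0e (little-endian) → word 0x0ebc
flags [0+:8] = (word>>0) & 0xff = 188  ←
kind [8+:6] = (word>>8) & 0x3f = 14
ver [14+:2] = (word>>14) & 0x3 = 0

188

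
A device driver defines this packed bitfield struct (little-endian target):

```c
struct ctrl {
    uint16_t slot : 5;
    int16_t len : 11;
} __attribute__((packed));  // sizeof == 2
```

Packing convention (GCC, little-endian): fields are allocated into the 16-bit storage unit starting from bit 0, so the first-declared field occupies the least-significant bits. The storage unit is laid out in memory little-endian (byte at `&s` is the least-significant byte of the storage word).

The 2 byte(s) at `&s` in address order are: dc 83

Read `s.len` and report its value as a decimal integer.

[0]=0xdc [1]=0x83 (little-endian) → word 0x83dc
slot [0+:5] = (word>>0) & 0x1f = 28
len [5+:11] = (word>>5) & 0x7ff = 1054  ←
len signed 11b, MSB=1: 1054 - 2048 = -994

-994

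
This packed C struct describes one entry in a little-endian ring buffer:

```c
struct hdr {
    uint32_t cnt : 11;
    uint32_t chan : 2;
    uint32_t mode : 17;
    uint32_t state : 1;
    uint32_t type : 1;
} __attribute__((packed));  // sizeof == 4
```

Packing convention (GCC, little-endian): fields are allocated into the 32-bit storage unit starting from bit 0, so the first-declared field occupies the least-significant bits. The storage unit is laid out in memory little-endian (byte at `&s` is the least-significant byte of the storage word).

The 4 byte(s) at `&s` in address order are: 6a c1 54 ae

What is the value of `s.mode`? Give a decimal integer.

94886

[0]=0x6a [1]=0xc1 [2]=0x54 [3]=0xae (little-endian) → word 0xae54c16a
cnt:11 @ bit 0 → (0xae54c16a>>0)&0x7ff = 0x16a
chan:2 @ bit 11 → (0xae54c16a>>11)&0x3 = 0x0
mode:17 @ bit 13 → (0xae54c16a>>13)&0x1ffff = 0x172a6  ←
state:1 @ bit 30 → (0xae54c16a>>30)&0x1 = 0x0
type:1 @ bit 31 → (0xae54c16a>>31)&0x1 = 0x1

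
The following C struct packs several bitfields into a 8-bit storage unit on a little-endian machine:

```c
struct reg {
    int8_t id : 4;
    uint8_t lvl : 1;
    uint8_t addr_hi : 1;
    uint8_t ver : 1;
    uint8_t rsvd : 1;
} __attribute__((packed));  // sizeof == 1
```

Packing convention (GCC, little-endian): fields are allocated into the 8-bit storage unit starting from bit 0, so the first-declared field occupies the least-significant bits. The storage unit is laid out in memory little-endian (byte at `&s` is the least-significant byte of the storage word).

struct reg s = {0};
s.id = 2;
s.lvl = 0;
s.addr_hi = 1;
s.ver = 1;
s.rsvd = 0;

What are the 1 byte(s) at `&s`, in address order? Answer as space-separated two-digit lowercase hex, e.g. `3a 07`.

62

[0+:4] id=2 & 0xf = 0x2; word=0x02
[4+:1] lvl=0 & 0x1 = 0x0; word=0x02
[5+:1] addr_hi=1 & 0x1 = 0x1; word=0x22
[6+:1] ver=1 & 0x1 = 0x1; word=0x62
[7+:1] rsvd=0 & 0x1 = 0x0; word=0x62
word = 0x62 → little-endian bytes:
  [0]=0x62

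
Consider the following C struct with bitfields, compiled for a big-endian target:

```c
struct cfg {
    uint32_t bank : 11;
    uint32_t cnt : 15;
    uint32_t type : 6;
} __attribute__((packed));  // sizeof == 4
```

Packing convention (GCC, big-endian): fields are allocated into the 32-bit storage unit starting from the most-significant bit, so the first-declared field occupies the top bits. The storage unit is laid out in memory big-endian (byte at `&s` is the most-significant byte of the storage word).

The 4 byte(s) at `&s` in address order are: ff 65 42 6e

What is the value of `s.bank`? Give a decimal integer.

[0]=0xff [1]=0x65 [2]=0x42 [3]=0x6e (big-endian) → word 0xff65426e
bank:11 @ bit 21 → (0xff65426e>>21)&0x7ff = 0x7fb  ←
cnt:15 @ bit 6 → (0xff65426e>>6)&0x7fff = 0x1509
type:6 @ bit 0 → (0xff65426e>>0)&0x3f = 0x2e

2043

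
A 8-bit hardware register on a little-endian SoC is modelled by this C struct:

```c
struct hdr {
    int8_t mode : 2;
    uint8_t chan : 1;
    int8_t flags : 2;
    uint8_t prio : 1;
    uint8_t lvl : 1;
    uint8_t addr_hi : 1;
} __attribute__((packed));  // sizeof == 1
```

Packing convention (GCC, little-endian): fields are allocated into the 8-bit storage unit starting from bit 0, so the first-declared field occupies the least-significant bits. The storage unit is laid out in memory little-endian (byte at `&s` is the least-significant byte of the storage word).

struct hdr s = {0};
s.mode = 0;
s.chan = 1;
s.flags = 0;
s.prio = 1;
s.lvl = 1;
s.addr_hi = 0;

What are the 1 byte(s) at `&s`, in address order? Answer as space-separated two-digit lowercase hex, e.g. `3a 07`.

[0+:2] mode=0 & 0x3 = 0x0; word=0x00
[2+:1] chan=1 & 0x1 = 0x1; word=0x04
[3+:2] flags=0 & 0x3 = 0x0; word=0x04
[5+:1] prio=1 & 0x1 = 0x1; word=0x24
[6+:1] lvl=1 & 0x1 = 0x1; word=0x64
[7+:1] addr_hi=0 & 0x1 = 0x0; word=0x64
word = 0x64 → little-endian bytes:
  [0]=0x64

64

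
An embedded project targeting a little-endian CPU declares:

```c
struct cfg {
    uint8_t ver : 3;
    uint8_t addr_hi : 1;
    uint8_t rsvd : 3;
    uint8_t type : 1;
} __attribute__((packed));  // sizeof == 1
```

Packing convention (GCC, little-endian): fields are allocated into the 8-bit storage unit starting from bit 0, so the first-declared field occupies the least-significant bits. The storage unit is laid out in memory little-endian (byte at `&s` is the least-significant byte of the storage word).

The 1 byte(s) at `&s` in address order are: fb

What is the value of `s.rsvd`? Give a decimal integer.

7

[0]=0xfb (little-endian) → word 0xfb
ver:3 @ bit 0 → (0xfb>>0)&0x7 = 0x3
addr_hi:1 @ bit 3 → (0xfb>>3)&0x1 = 0x1
rsvd:3 @ bit 4 → (0xfb>>4)&0x7 = 0x7  ←
type:1 @ bit 7 → (0xfb>>7)&0x1 = 0x1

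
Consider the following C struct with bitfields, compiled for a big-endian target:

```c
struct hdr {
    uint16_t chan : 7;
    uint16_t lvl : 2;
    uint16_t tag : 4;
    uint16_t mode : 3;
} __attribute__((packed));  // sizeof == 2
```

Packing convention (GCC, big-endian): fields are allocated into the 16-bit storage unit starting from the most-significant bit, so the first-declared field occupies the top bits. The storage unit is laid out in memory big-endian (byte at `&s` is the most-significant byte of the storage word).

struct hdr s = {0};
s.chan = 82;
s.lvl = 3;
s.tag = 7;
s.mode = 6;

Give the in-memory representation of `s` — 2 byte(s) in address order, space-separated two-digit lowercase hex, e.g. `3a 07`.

a5 be

chan (7b) val=82 bits=0x52 at bit 9: 0xa400
lvl (2b) val=3 bits=0x3 at bit 7: 0xa580
tag (4b) val=7 bits=0x7 at bit 3: 0xa5b8
mode (3b) val=6 bits=0x6 at bit 0: 0xa5be
word = 0xa5be → big-endian bytes:
  [0]=0xa5  [1]=0xbe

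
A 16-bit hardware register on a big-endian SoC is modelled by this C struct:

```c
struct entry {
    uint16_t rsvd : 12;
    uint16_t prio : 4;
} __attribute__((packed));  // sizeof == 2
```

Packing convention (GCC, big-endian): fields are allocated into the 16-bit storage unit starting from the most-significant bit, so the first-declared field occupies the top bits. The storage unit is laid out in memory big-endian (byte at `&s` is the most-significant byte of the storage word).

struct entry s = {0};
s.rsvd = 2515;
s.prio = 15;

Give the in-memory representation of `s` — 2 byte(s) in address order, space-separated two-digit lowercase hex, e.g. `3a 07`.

9d 3f

[4+:12] rsvd=2515 & 0xfff = 0x9d3; word=0x9d30
[0+:4] prio=15 & 0xf = 0xf; word=0x9d3f
word = 0x9d3f → big-endian bytes:
  [0]=0x9d  [1]=0x3f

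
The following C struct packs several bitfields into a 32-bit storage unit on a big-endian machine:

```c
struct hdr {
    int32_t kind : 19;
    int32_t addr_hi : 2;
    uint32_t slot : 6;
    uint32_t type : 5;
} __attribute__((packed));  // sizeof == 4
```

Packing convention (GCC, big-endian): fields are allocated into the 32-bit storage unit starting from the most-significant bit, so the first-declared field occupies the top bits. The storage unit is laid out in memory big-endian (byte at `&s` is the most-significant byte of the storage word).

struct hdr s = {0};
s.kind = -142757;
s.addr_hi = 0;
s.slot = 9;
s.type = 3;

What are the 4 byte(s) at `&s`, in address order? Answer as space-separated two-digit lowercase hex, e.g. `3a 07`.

ba 4b 61 23

kind (19b) val=-142757 bits=0x5d25b at bit 13: 0xba4b6000
addr_hi (2b) val=0 bits=0x0 at bit 11: 0xba4b6000
slot (6b) val=9 bits=0x9 at bit 5: 0xba4b6120
type (5b) val=3 bits=0x3 at bit 0: 0xba4b6123
word = 0xba4b6123 → big-endian bytes:
  [0]=0xba  [1]=0x4b  [2]=0x61  [3]=0x23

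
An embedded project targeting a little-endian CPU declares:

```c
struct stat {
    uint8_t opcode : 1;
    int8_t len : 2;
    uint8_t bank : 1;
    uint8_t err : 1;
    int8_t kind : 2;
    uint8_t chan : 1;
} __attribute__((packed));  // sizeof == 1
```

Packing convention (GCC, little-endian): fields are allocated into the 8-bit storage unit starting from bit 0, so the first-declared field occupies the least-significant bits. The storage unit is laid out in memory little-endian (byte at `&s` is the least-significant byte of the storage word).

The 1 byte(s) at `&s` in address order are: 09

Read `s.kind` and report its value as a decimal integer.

[0]=0x09 (little-endian) → word 0x09
opcode:1 @ bit 0 → (0x09>>0)&0x1 = 0x1
len:2 @ bit 1 → (0x09>>1)&0x3 = 0x0
bank:1 @ bit 3 → (0x09>>3)&0x1 = 0x1
err:1 @ bit 4 → (0x09>>4)&0x1 = 0x0
kind:2 @ bit 5 → (0x09>>5)&0x3 = 0x0  ←
chan:1 @ bit 7 → (0x09>>7)&0x1 = 0x0
kind signed 2b, MSB=0: value = 0

0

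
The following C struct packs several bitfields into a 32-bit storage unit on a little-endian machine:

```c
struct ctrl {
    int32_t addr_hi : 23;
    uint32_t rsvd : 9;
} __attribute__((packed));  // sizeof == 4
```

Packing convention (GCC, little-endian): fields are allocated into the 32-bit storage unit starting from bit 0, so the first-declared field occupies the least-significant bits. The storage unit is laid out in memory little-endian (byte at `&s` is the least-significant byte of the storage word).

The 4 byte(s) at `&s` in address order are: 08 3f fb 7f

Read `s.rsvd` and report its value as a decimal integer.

255

[0]=0x08 [1]=0x3f [2]=0xfb [3]=0x7f (little-endian) → word 0x7ffb3f08
addr_hi:23 @ bit 0 → (0x7ffb3f08>>0)&0x7fffff = 0x7b3f08
rsvd:9 @ bit 23 → (0x7ffb3f08>>23)&0x1ff = 0xff  ←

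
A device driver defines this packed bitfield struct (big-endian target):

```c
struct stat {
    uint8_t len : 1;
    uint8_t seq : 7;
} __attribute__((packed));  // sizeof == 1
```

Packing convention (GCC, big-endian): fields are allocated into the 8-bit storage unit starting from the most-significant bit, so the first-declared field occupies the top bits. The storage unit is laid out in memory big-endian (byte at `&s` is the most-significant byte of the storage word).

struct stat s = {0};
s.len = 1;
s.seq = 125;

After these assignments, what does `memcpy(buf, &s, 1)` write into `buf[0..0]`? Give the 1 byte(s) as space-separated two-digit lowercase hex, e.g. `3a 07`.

fd

len:1 = 1 → 0x1 << 7 → word 0x80
seq:7 = 125 → 0x7d << 0 → word 0xfd
word = 0xfd → big-endian bytes:
  [0]=0xfd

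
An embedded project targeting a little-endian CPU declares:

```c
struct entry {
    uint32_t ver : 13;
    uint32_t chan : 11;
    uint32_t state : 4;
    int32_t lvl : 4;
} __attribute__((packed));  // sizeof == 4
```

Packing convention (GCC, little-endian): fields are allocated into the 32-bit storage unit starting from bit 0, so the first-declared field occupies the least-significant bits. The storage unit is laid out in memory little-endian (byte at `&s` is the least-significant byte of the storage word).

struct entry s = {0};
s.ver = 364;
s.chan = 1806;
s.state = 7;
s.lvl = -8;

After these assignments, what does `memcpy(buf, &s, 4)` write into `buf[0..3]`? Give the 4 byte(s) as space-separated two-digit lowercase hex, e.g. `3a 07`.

6c c1 e1 87

ver:13 = 364 → 0x16c << 0 → word 0x0000016c
chan:11 = 1806 → 0x70e << 13 → word 0x00e1c16c
state:4 = 7 → 0x7 << 24 → word 0x07e1c16c
lvl:4 = -8 → 0x8 << 28 → word 0x87e1c16c
word = 0x87e1c16c → little-endian bytes:
  [0]=0x6c  [1]=0xc1  [2]=0xe1  [3]=0x87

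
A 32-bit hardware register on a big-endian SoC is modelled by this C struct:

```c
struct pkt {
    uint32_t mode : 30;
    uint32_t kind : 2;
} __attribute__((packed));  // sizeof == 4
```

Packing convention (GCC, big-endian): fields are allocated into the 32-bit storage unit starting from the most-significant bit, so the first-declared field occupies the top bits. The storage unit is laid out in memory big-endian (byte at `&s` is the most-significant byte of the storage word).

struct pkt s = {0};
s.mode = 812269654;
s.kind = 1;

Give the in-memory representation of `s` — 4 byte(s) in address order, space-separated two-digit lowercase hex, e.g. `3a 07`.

c1 a9 01 59

[2+:30] mode=812269654 & 0x3fffffff = 0x306a4056; word=0xc1a90158
[0+:2] kind=1 & 0x3 = 0x1; word=0xc1a90159
word = 0xc1a90159 → big-endian bytes:
  [0]=0xc1  [1]=0xa9  [2]=0x01  [3]=0x59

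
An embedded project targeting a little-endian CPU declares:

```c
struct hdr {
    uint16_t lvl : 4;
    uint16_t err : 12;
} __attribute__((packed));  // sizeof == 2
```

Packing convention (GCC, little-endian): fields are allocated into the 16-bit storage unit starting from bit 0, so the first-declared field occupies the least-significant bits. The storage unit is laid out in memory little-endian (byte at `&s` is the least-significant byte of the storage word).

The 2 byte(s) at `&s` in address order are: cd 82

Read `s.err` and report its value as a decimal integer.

2092

[0]=0xcd [1]=0x82 (little-endian) → word 0x82cd
lvl:4 @ bit 0 → (0x82cd>>0)&0xf = 0xd
err:12 @ bit 4 → (0x82cd>>4)&0xfff = 0x82c  ←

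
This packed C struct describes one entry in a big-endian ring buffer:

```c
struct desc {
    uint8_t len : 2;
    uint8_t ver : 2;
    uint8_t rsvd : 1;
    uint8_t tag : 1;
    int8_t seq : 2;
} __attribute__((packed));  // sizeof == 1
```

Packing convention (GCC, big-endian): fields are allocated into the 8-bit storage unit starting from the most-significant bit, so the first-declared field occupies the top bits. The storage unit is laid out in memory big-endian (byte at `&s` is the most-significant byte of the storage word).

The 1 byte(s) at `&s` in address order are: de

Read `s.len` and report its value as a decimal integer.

[0]=0xde (big-endian) → word 0xde
len [6+:2] = (word>>6) & 0x3 = 3  ←
ver [4+:2] = (word>>4) & 0x3 = 1
rsvd [3+:1] = (word>>3) & 0x1 = 1
tag [2+:1] = (word>>2) & 0x1 = 1
seq [0+:2] = (word>>0) & 0x3 = 2

3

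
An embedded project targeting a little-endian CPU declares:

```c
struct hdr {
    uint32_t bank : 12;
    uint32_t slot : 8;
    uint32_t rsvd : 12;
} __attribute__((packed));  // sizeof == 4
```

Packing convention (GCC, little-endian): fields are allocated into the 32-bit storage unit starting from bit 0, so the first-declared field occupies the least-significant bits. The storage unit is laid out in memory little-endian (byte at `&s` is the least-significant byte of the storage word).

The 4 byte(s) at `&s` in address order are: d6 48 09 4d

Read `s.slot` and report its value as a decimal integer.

148

[0]=0xd6 [1]=0x48 [2]=0x09 [3]=0x4d (little-endian) → word 0x4d0948d6
bank:12 @ bit 0 → (0x4d0948d6>>0)&0xfff = 0x8d6
slot:8 @ bit 12 → (0x4d0948d6>>12)&0xff = 0x94  ←
rsvd:12 @ bit 20 → (0x4d0948d6>>20)&0xfff = 0x4d0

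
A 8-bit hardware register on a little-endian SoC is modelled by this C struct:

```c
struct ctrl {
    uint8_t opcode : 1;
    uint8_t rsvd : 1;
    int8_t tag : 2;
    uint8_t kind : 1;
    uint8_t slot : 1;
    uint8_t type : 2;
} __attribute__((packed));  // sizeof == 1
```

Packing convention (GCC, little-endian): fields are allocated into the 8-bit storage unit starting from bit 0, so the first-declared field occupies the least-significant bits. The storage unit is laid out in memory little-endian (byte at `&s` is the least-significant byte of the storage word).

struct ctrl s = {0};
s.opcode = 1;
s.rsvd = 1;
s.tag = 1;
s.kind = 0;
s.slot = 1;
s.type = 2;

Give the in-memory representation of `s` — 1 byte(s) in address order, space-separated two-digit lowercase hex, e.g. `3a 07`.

opcode:1 = 1 → 0x1 << 0 → word 0x01
rsvd:1 = 1 → 0x1 << 1 → word 0x03
tag:2 = 1 → 0x1 << 2 → word 0x07
kind:1 = 0 → 0x0 << 4 → word 0x07
slot:1 = 1 → 0x1 << 5 → word 0x27
type:2 = 2 → 0x2 << 6 → word 0xa7
word = 0xa7 → little-endian bytes:
  [0]=0xa7

a7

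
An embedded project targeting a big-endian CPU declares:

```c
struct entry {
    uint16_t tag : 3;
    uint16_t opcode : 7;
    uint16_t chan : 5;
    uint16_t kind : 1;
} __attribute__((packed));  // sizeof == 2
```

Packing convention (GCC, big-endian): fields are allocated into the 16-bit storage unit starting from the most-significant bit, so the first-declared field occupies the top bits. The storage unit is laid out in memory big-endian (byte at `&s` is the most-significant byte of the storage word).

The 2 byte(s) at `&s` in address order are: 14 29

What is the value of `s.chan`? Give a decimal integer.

20

[0]=0x14 [1]=0x29 (big-endian) → word 0x1429
tag [13+:3] = (word>>13) & 0x7 = 0
opcode [6+:7] = (word>>6) & 0x7f = 80
chan [1+:5] = (word>>1) & 0x1f = 20  ←
kind [0+:1] = (word>>0) & 0x1 = 1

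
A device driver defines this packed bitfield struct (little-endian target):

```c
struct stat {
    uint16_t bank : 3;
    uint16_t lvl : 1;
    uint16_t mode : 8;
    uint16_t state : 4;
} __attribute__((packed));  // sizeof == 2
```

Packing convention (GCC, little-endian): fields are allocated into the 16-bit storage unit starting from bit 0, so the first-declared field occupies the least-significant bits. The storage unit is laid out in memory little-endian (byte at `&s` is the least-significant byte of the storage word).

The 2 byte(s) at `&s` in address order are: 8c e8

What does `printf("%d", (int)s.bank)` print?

4

[0]=0x8c [1]=0xe8 (little-endian) → word 0xe88c
bank [0+:3] = (word>>0) & 0x7 = 4  ←
lvl [3+:1] = (word>>3) & 0x1 = 1
mode [4+:8] = (word>>4) & 0xff = 136
state [12+:4] = (word>>12) & 0xf = 14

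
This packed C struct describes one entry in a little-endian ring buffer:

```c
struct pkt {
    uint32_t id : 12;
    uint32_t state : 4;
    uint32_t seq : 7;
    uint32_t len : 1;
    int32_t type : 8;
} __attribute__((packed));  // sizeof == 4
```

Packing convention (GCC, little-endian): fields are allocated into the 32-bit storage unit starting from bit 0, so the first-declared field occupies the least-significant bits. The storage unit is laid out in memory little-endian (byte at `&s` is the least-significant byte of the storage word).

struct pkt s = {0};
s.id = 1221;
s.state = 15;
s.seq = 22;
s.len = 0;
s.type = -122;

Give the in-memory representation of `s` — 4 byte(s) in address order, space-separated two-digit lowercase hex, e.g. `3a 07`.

c5 f4 16 86

id (12b) val=1221 bits=0x4c5 at bit 0: 0x000004c5
state (4b) val=15 bits=0xf at bit 12: 0x0000f4c5
seq (7b) val=22 bits=0x16 at bit 16: 0x0016f4c5
len (1b) val=0 bits=0x0 at bit 23: 0x0016f4c5
type (8b) val=-122 bits=0x86 at bit 24: 0x8616f4c5
word = 0x8616f4c5 → little-endian bytes:
  [0]=0xc5  [1]=0xf4  [2]=0x16  [3]=0x86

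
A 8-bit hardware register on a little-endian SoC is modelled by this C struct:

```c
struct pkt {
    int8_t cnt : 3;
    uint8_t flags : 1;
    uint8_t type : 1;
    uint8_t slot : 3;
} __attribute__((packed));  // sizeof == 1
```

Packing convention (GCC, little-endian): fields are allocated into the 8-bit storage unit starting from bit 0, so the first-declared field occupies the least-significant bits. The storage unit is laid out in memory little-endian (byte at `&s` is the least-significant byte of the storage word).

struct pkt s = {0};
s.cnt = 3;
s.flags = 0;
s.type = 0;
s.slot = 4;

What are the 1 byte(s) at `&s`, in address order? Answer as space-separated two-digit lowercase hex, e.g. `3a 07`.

cnt (3b) val=3 bits=0x3 at bit 0: 0x03
flags (1b) val=0 bits=0x0 at bit 3: 0x03
type (1b) val=0 bits=0x0 at bit 4: 0x03
slot (3b) val=4 bits=0x4 at bit 5: 0x83
word = 0x83 → little-endian bytes:
  [0]=0x83

83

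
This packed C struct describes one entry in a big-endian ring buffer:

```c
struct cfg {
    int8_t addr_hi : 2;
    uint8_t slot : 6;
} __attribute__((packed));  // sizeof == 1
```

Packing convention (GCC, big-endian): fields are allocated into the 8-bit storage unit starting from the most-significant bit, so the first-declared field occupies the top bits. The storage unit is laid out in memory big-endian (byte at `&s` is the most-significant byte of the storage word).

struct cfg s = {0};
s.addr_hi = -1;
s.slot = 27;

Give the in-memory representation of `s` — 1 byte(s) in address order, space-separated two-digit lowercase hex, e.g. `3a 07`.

db

addr_hi:2 = -1 → 0x3 << 6 → word 0xc0
slot:6 = 27 → 0x1b << 0 → word 0xdb
word = 0xdb → big-endian bytes:
  [0]=0xdb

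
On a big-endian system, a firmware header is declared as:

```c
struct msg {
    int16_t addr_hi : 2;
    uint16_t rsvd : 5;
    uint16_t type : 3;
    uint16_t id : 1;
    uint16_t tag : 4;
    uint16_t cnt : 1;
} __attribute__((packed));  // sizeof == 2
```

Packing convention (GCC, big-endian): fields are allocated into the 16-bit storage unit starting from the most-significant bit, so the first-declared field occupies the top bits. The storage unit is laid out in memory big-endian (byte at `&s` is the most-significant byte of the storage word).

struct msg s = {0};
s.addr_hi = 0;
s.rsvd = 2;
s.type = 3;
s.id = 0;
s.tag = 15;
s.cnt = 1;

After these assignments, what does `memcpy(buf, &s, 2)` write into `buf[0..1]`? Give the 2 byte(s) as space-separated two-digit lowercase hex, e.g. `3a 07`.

04 df

addr_hi (2b) val=0 bits=0x0 at bit 14: 0x0000
rsvd (5b) val=2 bits=0x2 at bit 9: 0x0400
type (3b) val=3 bits=0x3 at bit 6: 0x04c0
id (1b) val=0 bits=0x0 at bit 5: 0x04c0
tag (4b) val=15 bits=0xf at bit 1: 0x04de
cnt (1b) val=1 bits=0x1 at bit 0: 0x04df
word = 0x04df → big-endian bytes:
  [0]=0x04  [1]=0xdf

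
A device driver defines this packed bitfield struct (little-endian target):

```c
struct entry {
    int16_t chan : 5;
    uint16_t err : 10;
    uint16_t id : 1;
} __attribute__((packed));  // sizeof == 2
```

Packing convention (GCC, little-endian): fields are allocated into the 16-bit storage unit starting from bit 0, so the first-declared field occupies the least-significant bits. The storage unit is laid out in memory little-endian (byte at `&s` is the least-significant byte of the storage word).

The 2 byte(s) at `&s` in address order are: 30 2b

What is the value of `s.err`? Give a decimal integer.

[0]=0x30 [1]=0x2b (little-endian) → word 0x2b30
chan:5 @ bit 0 → (0x2b30>>0)&0x1f = 0x10
err:10 @ bit 5 → (0x2b30>>5)&0x3ff = 0x159  ←
id:1 @ bit 15 → (0x2b30>>15)&0x1 = 0x0

345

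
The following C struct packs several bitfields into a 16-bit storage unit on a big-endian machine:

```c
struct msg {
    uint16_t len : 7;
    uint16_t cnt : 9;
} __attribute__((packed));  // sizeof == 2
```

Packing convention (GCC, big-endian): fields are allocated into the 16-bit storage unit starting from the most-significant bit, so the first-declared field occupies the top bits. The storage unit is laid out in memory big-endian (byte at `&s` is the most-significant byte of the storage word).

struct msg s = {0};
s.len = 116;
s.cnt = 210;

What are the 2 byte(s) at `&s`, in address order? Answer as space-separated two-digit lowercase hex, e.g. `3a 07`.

e8 d2

[9+:7] len=116 & 0x7f = 0x74; word=0xe800
[0+:9] cnt=210 & 0x1ff = 0xd2; word=0xe8d2
word = 0xe8d2 → big-endian bytes:
  [0]=0xe8  [1]=0xd2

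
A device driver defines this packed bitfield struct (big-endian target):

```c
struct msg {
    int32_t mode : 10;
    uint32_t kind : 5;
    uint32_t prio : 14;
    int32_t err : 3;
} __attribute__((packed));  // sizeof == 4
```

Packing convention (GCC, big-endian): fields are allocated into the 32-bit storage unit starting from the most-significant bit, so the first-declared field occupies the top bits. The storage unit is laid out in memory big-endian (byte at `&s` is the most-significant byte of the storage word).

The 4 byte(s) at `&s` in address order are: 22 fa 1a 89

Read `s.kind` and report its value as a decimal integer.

29

[0]=0x22 [1]=0xfa [2]=0x1a [3]=0x89 (big-endian) → word 0x22fa1a89
mode [22+:10] = (word>>22) & 0x3ff = 139
kind [17+:5] = (word>>17) & 0x1f = 29  ←
prio [3+:14] = (word>>3) & 0x3fff = 849
err [0+:3] = (word>>0) & 0x7 = 1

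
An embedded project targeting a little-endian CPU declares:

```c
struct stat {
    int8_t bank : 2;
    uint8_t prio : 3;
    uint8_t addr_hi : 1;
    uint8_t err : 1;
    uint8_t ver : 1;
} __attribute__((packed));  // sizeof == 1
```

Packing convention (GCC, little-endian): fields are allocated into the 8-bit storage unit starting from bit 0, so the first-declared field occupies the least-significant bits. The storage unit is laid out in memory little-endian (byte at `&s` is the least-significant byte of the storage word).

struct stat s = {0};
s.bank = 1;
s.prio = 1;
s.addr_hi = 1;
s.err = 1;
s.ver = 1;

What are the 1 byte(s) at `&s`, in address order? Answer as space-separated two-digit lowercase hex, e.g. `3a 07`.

[0+:2] bank=1 & 0x3 = 0x1; word=0x01
[2+:3] prio=1 & 0x7 = 0x1; word=0x05
[5+:1] addr_hi=1 & 0x1 = 0x1; word=0x25
[6+:1] err=1 & 0x1 = 0x1; word=0x65
[7+:1] ver=1 & 0x1 = 0x1; word=0xe5
word = 0xe5 → little-endian bytes:
  [0]=0xe5

e5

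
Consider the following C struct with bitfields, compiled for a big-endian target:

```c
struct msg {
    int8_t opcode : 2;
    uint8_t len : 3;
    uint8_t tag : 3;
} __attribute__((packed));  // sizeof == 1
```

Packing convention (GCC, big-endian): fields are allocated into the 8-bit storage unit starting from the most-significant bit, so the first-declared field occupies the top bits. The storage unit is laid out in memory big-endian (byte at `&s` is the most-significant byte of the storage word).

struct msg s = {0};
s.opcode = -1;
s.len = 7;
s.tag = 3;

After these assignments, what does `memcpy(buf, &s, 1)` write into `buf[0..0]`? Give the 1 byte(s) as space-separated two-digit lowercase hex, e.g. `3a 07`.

fb

opcode (2b) val=-1 bits=0x3 at bit 6: 0xc0
len (3b) val=7 bits=0x7 at bit 3: 0xf8
tag (3b) val=3 bits=0x3 at bit 0: 0xfb
word = 0xfb → big-endian bytes:
  [0]=0xfb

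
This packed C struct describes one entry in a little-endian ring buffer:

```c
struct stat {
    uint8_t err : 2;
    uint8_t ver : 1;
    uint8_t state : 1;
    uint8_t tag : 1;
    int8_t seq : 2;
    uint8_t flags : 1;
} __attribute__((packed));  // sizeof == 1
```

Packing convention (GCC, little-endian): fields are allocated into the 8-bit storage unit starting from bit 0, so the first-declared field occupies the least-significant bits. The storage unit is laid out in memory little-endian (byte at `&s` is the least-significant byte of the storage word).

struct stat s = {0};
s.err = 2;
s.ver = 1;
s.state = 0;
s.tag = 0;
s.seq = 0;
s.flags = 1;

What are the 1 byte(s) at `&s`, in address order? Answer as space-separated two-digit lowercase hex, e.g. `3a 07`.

err:2 = 2 → 0x2 << 0 → word 0x02
ver:1 = 1 → 0x1 << 2 → word 0x06
state:1 = 0 → 0x0 << 3 → word 0x06
tag:1 = 0 → 0x0 << 4 → word 0x06
seq:2 = 0 → 0x0 << 5 → word 0x06
flags:1 = 1 → 0x1 << 7 → word 0x86
word = 0x86 → little-endian bytes:
  [0]=0x86

86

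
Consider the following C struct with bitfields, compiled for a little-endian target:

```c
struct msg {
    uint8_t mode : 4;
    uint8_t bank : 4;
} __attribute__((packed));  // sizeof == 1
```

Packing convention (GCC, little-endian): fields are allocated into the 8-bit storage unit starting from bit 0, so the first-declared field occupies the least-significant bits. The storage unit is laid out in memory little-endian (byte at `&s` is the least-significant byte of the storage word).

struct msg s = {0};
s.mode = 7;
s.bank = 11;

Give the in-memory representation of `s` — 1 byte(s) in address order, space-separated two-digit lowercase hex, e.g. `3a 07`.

mode:4 = 7 → 0x7 << 0 → word 0x07
bank:4 = 11 → 0xb << 4 → word 0xb7
word = 0xb7 → little-endian bytes:
  [0]=0xb7

b7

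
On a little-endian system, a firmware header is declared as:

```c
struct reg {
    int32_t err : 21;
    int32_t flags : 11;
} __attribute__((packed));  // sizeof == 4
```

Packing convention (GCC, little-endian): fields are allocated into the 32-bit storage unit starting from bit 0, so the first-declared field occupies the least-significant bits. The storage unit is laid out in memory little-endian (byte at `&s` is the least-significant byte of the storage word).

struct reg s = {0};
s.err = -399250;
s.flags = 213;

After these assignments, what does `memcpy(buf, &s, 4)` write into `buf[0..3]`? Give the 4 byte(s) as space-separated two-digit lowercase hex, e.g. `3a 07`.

err:21 = -399250 → 0x19e86e << 0 → word 0x0019e86e
flags:11 = 213 → 0xd5 << 21 → word 0x1ab9e86e
word = 0x1ab9e86e → little-endian bytes:
  [0]=0x6e  [1]=0xe8  [2]=0xb9  [3]=0x1a

6e e8 b9 1a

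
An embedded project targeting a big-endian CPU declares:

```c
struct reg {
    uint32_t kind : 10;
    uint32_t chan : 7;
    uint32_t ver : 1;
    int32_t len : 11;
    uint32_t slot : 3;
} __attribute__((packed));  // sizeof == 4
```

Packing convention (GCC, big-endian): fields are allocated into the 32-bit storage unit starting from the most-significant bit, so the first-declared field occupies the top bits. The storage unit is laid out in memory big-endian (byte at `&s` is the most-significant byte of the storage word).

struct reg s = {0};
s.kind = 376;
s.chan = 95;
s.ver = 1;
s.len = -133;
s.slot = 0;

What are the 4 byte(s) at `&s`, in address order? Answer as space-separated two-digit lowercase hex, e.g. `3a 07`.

kind (10b) val=376 bits=0x178 at bit 22: 0x5e000000
chan (7b) val=95 bits=0x5f at bit 15: 0x5e2f8000
ver (1b) val=1 bits=0x1 at bit 14: 0x5e2fc000
len (11b) val=-133 bits=0x77b at bit 3: 0x5e2ffbd8
slot (3b) val=0 bits=0x0 at bit 0: 0x5e2ffbd8
word = 0x5e2ffbd8 → big-endian bytes:
  [0]=0x5e  [1]=0x2f  [2]=0xfb  [3]=0xd8

5e 2f fb d8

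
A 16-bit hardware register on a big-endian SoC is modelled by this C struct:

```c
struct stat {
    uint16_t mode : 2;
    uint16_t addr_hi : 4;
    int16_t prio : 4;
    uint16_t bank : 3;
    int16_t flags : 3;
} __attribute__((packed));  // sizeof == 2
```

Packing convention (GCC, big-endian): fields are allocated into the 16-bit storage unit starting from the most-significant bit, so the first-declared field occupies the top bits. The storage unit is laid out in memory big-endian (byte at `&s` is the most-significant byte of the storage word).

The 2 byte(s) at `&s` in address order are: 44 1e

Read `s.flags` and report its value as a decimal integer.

-2

[0]=0x44 [1]=0x1e (big-endian) → word 0x441e
mode [14+:2] = (word>>14) & 0x3 = 1
addr_hi [10+:4] = (word>>10) & 0xf = 1
prio [6+:4] = (word>>6) & 0xf = 0
bank [3+:3] = (word>>3) & 0x7 = 3
flags [0+:3] = (word>>0) & 0x7 = 6  ←
flags signed 3b, MSB=1: 6 - 8 = -2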